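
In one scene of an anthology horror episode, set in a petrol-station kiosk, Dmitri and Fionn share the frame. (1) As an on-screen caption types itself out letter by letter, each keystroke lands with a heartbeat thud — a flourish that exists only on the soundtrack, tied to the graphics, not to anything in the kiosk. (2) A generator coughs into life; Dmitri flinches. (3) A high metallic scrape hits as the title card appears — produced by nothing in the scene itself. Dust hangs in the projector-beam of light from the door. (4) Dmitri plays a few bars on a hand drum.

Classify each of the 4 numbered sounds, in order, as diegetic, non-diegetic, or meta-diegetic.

(1) it accompanies on-screen graphics, not anything inside the story world → non-diegetic.
Sound (2): a generator is a real object/event in the scene's world, so diegetic.
(3) is non-diegetic: nothing in the scene produces it; it's an accent added for the audience.
Sound (4): Dmitri is producing the music live, in the story world, so diegetic.

non-diegetic, diegetic, non-diegetic, diegetic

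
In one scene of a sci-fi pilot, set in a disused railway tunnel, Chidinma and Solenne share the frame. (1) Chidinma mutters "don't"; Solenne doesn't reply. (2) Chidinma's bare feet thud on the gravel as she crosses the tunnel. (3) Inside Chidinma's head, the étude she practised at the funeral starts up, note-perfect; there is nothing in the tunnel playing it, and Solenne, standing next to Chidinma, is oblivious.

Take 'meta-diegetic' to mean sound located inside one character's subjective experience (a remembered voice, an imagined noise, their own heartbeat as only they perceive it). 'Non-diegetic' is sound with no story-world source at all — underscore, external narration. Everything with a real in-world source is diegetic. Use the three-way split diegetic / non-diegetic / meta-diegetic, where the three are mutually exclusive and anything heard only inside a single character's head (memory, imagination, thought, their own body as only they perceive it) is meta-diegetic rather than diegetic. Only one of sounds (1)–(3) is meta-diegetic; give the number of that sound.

(1) is diegetic: Chidinma is a character speaking aloud in the scene.
(2) a character's body making contact with the set — an in-world sound → diegetic.
(3) remembered music, private to Chidinma — Solenne is oblivious because it isn't in the room → meta-diegetic.
Only (3) is meta-diegetic.

3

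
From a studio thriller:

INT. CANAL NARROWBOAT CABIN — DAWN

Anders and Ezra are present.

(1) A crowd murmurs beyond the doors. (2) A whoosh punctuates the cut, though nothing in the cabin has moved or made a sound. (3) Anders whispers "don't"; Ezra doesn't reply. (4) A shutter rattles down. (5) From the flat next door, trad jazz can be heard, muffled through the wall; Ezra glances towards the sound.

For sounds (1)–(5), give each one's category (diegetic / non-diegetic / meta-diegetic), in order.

diegetic, non-diegetic, diegetic, diegetic, diegetic

Sound (1): it's the actual ambient sound of the location, so diegetic.
Sound (2): nothing in the scene produces it; it's an accent added for the audience, so non-diegetic.
(3) is diegetic: Anders is a character speaking aloud in the scene.
(4) is diegetic: the sound comes from a shutter physically present in the location.
(5) off-screen diegetic: the source is out of frame but still in the story's space → diegetic.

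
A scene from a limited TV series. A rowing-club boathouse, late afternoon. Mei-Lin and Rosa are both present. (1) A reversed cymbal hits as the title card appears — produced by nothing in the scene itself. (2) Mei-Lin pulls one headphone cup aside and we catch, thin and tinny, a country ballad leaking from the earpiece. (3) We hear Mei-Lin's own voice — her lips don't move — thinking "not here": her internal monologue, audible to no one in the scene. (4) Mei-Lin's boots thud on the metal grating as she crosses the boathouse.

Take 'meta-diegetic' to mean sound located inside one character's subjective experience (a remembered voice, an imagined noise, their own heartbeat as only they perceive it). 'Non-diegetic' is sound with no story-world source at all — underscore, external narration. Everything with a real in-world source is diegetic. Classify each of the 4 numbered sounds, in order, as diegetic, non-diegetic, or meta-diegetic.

(1) is non-diegetic: it's a sound-design accent with no in-world source; no one in the scene can hear it.
Sound (2): the earpiece is a real device on Mei-Lin's head — source music, so diegetic.
(3) internal monologue — inside Mei-Lin's mind, not spoken into the scene → meta-diegetic.
(4) it's the physical sound of Mei-Lin moving in the space → diegetic.

non-diegetic, diegetic, meta-diegetic, diegetic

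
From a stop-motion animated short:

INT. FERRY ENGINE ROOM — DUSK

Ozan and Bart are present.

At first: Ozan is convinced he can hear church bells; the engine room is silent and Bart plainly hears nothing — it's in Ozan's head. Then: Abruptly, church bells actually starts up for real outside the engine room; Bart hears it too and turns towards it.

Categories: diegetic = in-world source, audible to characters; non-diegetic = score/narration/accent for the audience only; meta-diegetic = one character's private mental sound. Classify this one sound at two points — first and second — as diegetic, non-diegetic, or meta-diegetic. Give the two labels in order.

First: only Ozan 'hears' it — imagined, in his mind → meta-diegetic.
Second: now there's a real external source and Bart hears it too — in the story world → diegetic.

meta-diegetic, diegetic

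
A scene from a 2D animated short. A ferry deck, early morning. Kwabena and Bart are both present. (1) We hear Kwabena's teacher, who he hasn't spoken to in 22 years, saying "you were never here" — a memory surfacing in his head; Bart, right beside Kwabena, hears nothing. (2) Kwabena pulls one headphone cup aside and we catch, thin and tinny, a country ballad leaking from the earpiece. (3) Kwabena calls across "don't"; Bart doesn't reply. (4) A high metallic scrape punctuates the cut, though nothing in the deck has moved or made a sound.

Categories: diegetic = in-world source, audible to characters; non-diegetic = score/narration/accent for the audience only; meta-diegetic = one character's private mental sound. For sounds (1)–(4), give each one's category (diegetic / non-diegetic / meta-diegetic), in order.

meta-diegetic, diegetic, diegetic, non-diegetic

Sound (1): the voice is a memory playing only inside Kwabena's mind; Bart can't hear it, so meta-diegetic.
(2) the earpiece is a real device on Kwabena's head — source music → diegetic.
(3) is diegetic: spoken by a character present in the story world.
(4) is non-diegetic: it's a sound-design accent with no in-world source; no one in the scene can hear it.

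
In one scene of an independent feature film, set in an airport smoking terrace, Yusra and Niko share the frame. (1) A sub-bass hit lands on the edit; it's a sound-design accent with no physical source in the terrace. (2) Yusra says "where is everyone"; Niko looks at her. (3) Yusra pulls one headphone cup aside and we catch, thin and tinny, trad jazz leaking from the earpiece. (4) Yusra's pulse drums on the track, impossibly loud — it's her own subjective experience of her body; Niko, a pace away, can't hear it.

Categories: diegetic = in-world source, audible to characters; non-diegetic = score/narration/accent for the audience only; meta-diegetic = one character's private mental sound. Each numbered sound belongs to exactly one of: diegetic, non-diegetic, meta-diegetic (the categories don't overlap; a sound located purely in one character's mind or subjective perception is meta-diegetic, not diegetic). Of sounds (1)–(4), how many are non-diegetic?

1

(1) it's a sound-design accent with no in-world source; no one in the scene can hear it → non-diegetic.
(2) is diegetic: Yusra is a character speaking aloud in the scene.
(3) it's leaking from a physical pair of headphones in the scene → diegetic.
(4) is meta-diegetic: it's Yusra's internal bodily sensation rendered as sound; only Yusra 'hears' it.
Non-diegetic: (1) — that's 1.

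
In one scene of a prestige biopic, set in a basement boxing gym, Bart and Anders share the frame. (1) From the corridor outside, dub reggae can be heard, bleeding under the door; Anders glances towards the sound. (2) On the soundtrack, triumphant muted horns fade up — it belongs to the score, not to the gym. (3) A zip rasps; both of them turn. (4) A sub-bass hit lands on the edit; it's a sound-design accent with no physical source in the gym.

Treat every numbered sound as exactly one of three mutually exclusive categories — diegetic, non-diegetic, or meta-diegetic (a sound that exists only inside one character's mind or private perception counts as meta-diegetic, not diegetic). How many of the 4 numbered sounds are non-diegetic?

(1) it's coming from the corridor outside — a location within the story world — and Anders reacts → diegetic.
(2) is non-diegetic: it has no source in the story world and no character can hear it — it's underscore.
(3) a zip is a real object/event in the scene's world → diegetic.
(4) is non-diegetic: an editorial stinger — it belongs to the cut, not the story world.
So 2 of the 4 are non-diegetic: (2), (4).

2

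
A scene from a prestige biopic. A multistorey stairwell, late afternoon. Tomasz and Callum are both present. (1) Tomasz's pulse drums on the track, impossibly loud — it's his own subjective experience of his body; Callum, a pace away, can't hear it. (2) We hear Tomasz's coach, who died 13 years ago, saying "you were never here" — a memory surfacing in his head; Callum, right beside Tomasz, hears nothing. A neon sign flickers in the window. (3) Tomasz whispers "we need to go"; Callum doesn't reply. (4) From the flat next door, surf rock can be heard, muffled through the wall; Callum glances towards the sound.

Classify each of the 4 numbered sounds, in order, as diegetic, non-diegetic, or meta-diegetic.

meta-diegetic, meta-diegetic, diegetic, diegetic

(1) is meta-diegetic: point-of-audition from inside Tomasz's body; not a sound in the room.
(2) the voice is a memory playing only inside Tomasz's mind; Callum can't hear it → meta-diegetic.
(3) on-screen dialogue — Tomasz speaks and Callum is there to hear → diegetic.
(4) is diegetic: the music has an off-screen but real-world source and a character hears it.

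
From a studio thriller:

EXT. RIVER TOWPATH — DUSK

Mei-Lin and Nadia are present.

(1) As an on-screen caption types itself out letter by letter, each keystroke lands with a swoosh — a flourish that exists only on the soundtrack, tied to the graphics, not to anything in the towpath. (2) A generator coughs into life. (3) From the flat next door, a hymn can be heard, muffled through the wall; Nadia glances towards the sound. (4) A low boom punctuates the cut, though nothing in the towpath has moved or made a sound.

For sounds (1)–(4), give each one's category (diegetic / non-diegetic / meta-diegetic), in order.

non-diegetic, diegetic, diegetic, non-diegetic

(1) is non-diegetic: the caption isn't part of the story world, so neither is the sound tied to it.
Sound (2): an in-world source (a generator); characters could hear it, so diegetic.
Sound (3): the music has an off-screen but real-world source and a character hears it, so diegetic.
(4) is non-diegetic: nothing in the scene produces it; it's an accent added for the audience.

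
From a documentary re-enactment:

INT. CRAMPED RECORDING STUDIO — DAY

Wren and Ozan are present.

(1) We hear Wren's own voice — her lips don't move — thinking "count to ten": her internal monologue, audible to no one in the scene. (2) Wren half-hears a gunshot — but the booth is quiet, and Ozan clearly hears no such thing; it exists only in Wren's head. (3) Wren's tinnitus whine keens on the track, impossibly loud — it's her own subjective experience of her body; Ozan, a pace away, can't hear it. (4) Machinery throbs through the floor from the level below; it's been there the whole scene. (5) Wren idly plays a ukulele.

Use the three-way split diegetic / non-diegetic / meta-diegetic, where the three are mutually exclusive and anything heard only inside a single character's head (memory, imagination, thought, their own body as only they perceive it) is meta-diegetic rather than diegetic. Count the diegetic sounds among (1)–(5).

2

Sound (1): internal monologue — inside Wren's mind, not spoken into the scene, so meta-diegetic.
(2) is meta-diegetic: subjective to Wren: the booth is silent and Ozan hears nothing.
(3) a subjective body sound — Wren's private perception, inaudible to Ozan → meta-diegetic.
Sound (4): it's the actual ambient sound of the location, so diegetic.
Sound (5): the instrument and the performer are both in the scene, so diegetic.
Diegetic: (4), (5) — that's 2.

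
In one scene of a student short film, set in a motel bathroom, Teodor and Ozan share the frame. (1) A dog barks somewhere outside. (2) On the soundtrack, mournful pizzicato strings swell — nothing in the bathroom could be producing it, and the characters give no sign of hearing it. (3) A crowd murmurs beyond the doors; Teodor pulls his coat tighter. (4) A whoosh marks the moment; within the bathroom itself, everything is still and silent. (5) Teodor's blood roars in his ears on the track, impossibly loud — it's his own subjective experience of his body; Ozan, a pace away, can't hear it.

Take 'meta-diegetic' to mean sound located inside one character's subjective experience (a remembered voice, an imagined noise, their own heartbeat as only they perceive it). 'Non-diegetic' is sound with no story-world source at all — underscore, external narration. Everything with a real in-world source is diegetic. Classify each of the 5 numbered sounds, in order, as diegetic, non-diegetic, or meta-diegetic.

diegetic, non-diegetic, diegetic, non-diegetic, meta-diegetic

Sound (1): an in-world source (a dog); characters could hear it, so diegetic.
(2) it has no source in the story world and no character can hear it — it's underscore → non-diegetic.
Sound (3): ambient/room sound belonging to the story's physical space, so diegetic.
(4) is non-diegetic: nothing in the scene produces it; it's an accent added for the audience.
(5) is meta-diegetic: point-of-audition from inside Teodor's body; not a sound in the room.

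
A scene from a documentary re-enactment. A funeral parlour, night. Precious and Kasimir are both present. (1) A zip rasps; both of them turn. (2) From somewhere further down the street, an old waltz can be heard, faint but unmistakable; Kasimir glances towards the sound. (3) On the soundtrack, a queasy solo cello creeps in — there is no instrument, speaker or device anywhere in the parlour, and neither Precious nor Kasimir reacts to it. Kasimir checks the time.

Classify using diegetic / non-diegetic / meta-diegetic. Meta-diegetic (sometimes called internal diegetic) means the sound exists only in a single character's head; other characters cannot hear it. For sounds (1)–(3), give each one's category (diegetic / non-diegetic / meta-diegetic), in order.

diegetic, diegetic, non-diegetic

(1) is diegetic: an in-world source (a zip); characters could hear it.
(2) is diegetic: off-screen diegetic: the source is out of frame but still in the story's space.
(3) score with no on-screen or off-screen source; it exists for the audience alone → non-diegetic.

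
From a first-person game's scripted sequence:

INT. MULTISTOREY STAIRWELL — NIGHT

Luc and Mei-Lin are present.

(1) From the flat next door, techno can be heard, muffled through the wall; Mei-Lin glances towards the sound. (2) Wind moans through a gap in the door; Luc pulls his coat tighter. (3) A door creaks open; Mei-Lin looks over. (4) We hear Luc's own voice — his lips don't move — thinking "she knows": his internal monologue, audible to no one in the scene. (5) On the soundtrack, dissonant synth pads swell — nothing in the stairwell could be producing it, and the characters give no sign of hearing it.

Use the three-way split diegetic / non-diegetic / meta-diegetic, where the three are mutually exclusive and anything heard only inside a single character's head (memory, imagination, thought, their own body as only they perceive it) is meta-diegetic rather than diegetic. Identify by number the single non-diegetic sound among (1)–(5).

Sound (1): the music has an off-screen but real-world source and a character hears it, so diegetic.
(2) is diegetic: it's the actual ambient sound of the location.
(3) is diegetic: an in-world source (a door); characters could hear it.
Sound (4): it's Luc's unspoken thought, heard only by the audience via his subjectivity, so meta-diegetic.
(5) it has no source in the story world and no character can hear it — it's underscore → non-diegetic.
Only (5) is non-diegetic.

5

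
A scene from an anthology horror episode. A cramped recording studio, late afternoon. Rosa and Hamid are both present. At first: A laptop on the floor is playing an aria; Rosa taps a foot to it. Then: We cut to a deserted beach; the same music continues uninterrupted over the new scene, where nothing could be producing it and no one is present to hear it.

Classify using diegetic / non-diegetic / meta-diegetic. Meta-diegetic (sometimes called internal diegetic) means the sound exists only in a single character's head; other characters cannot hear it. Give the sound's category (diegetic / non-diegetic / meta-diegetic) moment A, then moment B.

Moment A: a laptop is a real in-scene source and Rosa reacts to it → diegetic.
Moment B: there is no longer any in-world source and no one can hear it — it has become underscore → non-diegetic.

diegetic, non-diegetic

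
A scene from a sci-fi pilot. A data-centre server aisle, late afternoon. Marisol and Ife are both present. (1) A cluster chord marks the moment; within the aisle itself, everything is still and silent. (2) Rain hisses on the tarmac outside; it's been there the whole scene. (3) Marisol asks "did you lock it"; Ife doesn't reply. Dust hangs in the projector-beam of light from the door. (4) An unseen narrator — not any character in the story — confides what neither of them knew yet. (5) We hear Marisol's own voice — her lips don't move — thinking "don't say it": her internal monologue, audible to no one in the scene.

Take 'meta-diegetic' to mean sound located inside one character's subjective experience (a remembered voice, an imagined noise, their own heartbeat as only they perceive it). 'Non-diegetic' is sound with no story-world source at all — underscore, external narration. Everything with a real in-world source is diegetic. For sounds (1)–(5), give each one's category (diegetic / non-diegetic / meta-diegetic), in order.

(1) an editorial stinger — it belongs to the cut, not the story world → non-diegetic.
(2) it's the actual ambient sound of the location → diegetic.
(3) spoken by a character present in the story world → diegetic.
Sound (4): commentary laid over the scene from outside the fiction, so non-diegetic.
(5) is meta-diegetic: internal monologue — inside Marisol's mind, not spoken into the scene.

non-diegetic, diegetic, diegetic, non-diegetic, meta-diegetic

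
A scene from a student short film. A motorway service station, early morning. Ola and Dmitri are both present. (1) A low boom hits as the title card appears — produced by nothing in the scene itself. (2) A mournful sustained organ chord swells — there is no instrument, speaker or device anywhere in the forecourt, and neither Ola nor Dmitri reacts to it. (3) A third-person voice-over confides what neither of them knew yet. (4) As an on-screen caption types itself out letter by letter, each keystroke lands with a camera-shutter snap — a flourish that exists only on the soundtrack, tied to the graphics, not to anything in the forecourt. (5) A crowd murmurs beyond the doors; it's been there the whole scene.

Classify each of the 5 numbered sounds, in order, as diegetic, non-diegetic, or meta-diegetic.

(1) is non-diegetic: it's a sound-design accent with no in-world source; no one in the scene can hear it.
(2) is non-diegetic: nothing in the forecourt produces it and the characters don't hear it — pure soundtrack.
(3) is non-diegetic: external voice-over — not a character, not heard by anyone in the scene.
(4) is non-diegetic: it accompanies on-screen graphics, not anything inside the story world.
(5) is diegetic: it's the actual ambient sound of the location.

non-diegetic, non-diegetic, non-diegetic, non-diegetic, diegetic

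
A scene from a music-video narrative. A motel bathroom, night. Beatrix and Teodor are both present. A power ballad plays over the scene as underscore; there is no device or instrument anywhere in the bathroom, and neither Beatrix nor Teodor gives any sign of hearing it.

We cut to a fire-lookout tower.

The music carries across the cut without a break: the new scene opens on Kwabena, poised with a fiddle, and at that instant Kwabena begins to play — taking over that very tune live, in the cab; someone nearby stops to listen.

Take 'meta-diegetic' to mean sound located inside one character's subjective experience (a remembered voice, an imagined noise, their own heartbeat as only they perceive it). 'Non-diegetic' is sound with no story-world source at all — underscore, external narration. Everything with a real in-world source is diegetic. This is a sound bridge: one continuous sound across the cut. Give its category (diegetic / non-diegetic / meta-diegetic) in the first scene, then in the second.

non-diegetic, diegetic

Scene one: there's no in-world source anywhere and no character hears it — underscore for the audience only → non-diegetic.
Scene two: from the moment Kwabena starts playing, the tune is being performed on a fiddle inside the story world and another character hears it → diegetic.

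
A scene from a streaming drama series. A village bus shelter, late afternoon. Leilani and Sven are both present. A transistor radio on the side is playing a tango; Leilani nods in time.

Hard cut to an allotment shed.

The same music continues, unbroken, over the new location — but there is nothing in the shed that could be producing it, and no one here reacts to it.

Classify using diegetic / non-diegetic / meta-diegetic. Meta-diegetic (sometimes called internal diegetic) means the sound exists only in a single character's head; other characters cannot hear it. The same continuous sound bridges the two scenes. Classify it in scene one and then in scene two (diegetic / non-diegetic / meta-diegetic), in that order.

Scene one: a transistor radio is an on-screen source and Leilani reacts to it → diegetic.
Scene two: there is no source in the shed and no one hears it — it's now underscore → non-diegetic.

diegetic, non-diegetic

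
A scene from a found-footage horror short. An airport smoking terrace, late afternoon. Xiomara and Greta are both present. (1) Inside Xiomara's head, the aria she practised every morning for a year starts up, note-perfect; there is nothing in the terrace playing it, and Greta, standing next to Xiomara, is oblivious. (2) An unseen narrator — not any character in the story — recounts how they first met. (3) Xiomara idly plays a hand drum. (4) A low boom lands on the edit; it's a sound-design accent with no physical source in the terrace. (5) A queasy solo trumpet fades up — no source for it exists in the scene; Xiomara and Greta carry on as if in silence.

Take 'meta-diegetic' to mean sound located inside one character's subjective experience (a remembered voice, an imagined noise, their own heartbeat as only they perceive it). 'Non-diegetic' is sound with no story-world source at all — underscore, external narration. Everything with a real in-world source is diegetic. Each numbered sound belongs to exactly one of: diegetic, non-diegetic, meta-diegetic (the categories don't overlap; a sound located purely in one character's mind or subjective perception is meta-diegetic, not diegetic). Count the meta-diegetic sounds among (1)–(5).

1

Sound (1): it lives in Xiomara's subjectivity, not in the terrace, so meta-diegetic.
Sound (2): commentary laid over the scene from outside the fiction, so non-diegetic.
(3) is diegetic: Xiomara is producing the music live, in the story world.
Sound (4): nothing in the scene produces it; it's an accent added for the audience, so non-diegetic.
(5) score with no on-screen or off-screen source; it exists for the audience alone → non-diegetic.
Meta-diegetic: (1) — that's 1.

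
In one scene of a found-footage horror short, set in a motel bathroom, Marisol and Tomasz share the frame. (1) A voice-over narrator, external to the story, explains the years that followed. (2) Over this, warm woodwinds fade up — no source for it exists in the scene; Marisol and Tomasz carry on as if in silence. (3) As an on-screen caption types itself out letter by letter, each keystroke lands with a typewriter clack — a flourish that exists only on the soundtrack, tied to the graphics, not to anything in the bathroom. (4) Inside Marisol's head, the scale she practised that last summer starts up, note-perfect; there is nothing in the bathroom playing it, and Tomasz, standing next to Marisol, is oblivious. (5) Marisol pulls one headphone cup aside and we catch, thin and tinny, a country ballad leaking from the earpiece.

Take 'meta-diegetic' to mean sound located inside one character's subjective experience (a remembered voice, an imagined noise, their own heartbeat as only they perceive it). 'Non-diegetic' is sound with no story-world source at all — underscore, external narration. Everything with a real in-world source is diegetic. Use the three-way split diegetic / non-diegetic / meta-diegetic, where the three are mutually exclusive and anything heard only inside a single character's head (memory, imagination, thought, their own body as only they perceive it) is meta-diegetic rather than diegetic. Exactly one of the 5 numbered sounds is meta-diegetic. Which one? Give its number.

4

Sound (1): commentary laid over the scene from outside the fiction, so non-diegetic.
Sound (2): score with no on-screen or off-screen source; it exists for the audience alone, so non-diegetic.
(3) the caption isn't part of the story world, so neither is the sound tied to it → non-diegetic.
(4) the music is a memory playing inside Marisol's mind alone; no real-world source, Tomasz can't hear it → meta-diegetic.
(5) the headphones are an on-screen source → diegetic.
Only (4) is meta-diegetic.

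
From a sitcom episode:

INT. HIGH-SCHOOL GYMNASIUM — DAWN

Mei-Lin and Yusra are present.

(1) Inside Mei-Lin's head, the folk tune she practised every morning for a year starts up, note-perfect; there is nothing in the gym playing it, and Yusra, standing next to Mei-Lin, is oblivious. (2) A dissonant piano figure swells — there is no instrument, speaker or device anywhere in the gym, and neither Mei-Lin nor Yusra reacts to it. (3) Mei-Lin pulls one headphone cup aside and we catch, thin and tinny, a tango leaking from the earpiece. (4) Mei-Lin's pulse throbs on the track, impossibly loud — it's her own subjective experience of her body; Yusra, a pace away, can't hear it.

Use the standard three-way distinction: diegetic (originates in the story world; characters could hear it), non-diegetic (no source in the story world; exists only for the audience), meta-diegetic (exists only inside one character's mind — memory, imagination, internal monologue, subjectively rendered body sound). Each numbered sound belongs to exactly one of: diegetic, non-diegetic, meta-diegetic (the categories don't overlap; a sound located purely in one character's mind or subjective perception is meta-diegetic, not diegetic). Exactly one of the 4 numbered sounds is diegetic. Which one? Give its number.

(1) it lives in Mei-Lin's subjectivity, not in the gym → meta-diegetic.
(2) is non-diegetic: it has no source in the story world and no character can hear it — it's underscore.
(3) is diegetic: the headphones are an on-screen source.
Sound (4): point-of-audition from inside Mei-Lin's body; not a sound in the room, so meta-diegetic.
Only (3) is diegetic.

3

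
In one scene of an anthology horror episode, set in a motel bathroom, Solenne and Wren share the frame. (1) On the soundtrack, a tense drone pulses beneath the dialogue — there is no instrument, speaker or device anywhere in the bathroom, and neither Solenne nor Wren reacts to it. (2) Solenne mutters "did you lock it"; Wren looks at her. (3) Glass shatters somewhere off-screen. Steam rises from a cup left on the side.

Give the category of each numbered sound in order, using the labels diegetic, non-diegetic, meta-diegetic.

non-diegetic, diegetic, diegetic

Sound (1): it has no source in the story world and no character can hear it — it's underscore, so non-diegetic.
(2) is diegetic: spoken by a character present in the story world.
(3) an in-world source (glass); characters could hear it → diegetic.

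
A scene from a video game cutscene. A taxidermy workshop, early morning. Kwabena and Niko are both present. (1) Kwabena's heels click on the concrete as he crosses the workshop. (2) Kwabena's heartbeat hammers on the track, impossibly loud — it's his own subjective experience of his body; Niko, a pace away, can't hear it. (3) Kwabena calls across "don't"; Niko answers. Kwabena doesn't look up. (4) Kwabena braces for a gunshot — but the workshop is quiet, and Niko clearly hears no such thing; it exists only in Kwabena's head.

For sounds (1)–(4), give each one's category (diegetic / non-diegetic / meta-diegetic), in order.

diegetic, meta-diegetic, diegetic, meta-diegetic

(1) is diegetic: Kwabena's footsteps are produced in the story world.
(2) is meta-diegetic: a subjective body sound — Kwabena's private perception, inaudible to Niko.
(3) is diegetic: on-screen dialogue — Kwabena speaks and Niko is there to hear.
(4) the sound is imagined by Kwabena; nothing in the story world is producing it and Niko can't hear it → meta-diegetic.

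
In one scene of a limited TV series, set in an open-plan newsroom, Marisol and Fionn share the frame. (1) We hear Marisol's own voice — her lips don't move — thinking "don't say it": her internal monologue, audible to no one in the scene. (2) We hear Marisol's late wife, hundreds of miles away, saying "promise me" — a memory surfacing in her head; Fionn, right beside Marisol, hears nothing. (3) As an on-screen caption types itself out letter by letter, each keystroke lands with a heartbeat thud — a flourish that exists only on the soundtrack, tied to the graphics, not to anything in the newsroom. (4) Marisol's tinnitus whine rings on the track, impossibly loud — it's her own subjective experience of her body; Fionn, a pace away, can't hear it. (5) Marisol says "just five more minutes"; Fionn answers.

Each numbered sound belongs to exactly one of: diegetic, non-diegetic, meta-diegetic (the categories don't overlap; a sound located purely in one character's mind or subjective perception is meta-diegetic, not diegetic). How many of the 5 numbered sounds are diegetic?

1

(1) it's Marisol's unspoken thought, heard only by the audience via her subjectivity → meta-diegetic.
Sound (2): the voice is a memory playing only inside Marisol's mind; Fionn can't hear it, so meta-diegetic.
Sound (3): the caption isn't part of the story world, so neither is the sound tied to it, so non-diegetic.
Sound (4): it's Marisol's internal bodily sensation rendered as sound; only Marisol 'hears' it, so meta-diegetic.
(5) spoken by a character present in the story world → diegetic.
Diegetic: (5) — that's 1.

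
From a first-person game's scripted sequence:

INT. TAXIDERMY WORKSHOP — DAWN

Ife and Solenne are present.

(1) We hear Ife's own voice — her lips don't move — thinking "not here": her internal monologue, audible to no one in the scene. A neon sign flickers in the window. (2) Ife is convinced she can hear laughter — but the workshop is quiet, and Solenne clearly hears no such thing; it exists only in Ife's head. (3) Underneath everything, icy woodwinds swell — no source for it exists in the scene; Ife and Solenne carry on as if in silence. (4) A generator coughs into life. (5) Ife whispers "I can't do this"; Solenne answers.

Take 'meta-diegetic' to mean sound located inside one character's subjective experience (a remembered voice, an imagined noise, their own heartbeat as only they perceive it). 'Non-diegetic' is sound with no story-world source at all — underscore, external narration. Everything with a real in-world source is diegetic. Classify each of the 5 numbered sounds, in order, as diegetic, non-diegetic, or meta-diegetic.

meta-diegetic, meta-diegetic, non-diegetic, diegetic, diegetic

Sound (1): it's Ife's unspoken thought, heard only by the audience via her subjectivity, so meta-diegetic.
(2) subjective to Ife: the workshop is silent and Solenne hears nothing → meta-diegetic.
(3) is non-diegetic: score with no on-screen or off-screen source; it exists for the audience alone.
(4) a generator is a real object/event in the scene's world → diegetic.
Sound (5): Ife is a character speaking aloud in the scene, so diegetic.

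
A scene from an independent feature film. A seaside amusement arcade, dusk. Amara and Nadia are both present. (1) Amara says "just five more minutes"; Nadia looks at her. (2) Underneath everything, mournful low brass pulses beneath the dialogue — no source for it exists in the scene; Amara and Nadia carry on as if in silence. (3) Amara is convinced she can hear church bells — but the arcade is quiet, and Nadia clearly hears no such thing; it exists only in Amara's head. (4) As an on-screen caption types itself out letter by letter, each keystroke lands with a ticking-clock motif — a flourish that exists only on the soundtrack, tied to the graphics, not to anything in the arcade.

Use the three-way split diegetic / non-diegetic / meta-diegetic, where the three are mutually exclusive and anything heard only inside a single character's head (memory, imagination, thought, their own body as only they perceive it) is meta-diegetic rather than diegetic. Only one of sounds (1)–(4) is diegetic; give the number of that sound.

(1) is diegetic: spoken by a character present in the story world.
(2) score with no on-screen or off-screen source; it exists for the audience alone → non-diegetic.
Sound (3): subjective to Amara: the arcade is silent and Nadia hears nothing, so meta-diegetic.
(4) is non-diegetic: sound married to a title/caption — outside the diegesis by definition.
Only (1) is diegetic.

1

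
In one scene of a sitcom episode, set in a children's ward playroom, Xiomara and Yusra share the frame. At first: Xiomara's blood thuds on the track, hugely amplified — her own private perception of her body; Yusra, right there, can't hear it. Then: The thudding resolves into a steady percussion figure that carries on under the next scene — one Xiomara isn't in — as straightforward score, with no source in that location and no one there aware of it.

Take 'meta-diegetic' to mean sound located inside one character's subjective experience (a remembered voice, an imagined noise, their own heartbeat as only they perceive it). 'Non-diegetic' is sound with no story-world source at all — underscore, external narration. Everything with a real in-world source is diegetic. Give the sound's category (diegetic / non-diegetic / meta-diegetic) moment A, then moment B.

Moment A: it's Xiomara's subjective body sound, inaudible to Yusra → meta-diegetic.
Moment B: detached from Xiomara and playing as sourceless score over a scene she isn't in — for the audience only → non-diegetic.

meta-diegetic, non-diegetic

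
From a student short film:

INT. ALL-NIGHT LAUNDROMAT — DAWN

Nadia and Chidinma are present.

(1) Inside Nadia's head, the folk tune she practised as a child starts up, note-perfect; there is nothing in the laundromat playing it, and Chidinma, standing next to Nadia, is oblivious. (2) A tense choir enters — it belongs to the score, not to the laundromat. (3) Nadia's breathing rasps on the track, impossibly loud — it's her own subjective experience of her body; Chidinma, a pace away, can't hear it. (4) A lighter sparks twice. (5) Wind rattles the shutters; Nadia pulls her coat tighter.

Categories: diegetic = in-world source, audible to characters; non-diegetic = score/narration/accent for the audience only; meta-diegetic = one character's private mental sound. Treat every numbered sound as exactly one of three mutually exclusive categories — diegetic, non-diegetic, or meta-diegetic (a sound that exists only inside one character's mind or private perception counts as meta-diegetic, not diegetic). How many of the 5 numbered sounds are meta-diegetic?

2

Sound (1): it lives in Nadia's subjectivity, not in the laundromat, so meta-diegetic.
(2) nothing in the laundromat produces it and the characters don't hear it — pure soundtrack → non-diegetic.
(3) it's Nadia's internal bodily sensation rendered as sound; only Nadia 'hears' it → meta-diegetic.
(4) is diegetic: a lighter is a real object/event in the scene's world.
(5) it's the actual ambient sound of the location → diegetic.
Meta-diegetic: (1), (3) — that's 2.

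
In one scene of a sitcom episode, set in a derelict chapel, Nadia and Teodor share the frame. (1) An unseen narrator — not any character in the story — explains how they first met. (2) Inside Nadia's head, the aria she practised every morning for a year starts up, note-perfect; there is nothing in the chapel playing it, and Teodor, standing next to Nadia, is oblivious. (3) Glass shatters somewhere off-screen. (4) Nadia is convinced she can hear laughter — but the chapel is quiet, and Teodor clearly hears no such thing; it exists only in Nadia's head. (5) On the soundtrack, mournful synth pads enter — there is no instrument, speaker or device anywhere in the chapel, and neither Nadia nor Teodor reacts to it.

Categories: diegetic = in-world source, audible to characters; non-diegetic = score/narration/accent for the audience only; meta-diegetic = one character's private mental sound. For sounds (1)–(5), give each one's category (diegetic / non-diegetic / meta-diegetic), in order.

Sound (1): the narrator exists outside the story world, addressing only the audience, so non-diegetic.
(2) is meta-diegetic: it lives in Nadia's subjectivity, not in the chapel.
(3) an in-world source (glass); characters could hear it → diegetic.
(4) subjective to Nadia: the chapel is silent and Teodor hears nothing → meta-diegetic.
(5) nothing in the chapel produces it and the characters don't hear it — pure soundtrack → non-diegetic.

non-diegetic, meta-diegetic, diegetic, meta-diegetic, non-diegetic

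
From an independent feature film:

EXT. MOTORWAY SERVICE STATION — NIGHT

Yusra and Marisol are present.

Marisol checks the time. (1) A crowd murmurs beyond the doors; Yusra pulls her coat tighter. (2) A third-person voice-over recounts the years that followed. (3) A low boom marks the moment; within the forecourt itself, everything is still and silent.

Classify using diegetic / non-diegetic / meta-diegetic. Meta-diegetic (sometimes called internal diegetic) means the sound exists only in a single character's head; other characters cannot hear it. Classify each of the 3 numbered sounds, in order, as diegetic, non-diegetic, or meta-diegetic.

Sound (1): a crowd is part of the location's real environment, so diegetic.
(2) external voice-over — not a character, not heard by anyone in the scene → non-diegetic.
(3) is non-diegetic: it's a sound-design accent with no in-world source; no one in the scene can hear it.

diegetic, non-diegetic, non-diegetic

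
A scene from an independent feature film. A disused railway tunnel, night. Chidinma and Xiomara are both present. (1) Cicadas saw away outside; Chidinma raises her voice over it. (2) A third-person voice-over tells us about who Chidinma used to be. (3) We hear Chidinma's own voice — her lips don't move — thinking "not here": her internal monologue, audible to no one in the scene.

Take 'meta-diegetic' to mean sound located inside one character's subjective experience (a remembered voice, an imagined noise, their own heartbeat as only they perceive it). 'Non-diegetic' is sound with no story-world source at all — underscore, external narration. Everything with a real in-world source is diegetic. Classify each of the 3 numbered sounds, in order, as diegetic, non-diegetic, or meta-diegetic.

(1) is diegetic: cicadas is part of the location's real environment.
(2) is non-diegetic: commentary laid over the scene from outside the fiction.
(3) is meta-diegetic: internal monologue — inside Chidinma's mind, not spoken into the scene.

diegetic, non-diegetic, meta-diegetic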